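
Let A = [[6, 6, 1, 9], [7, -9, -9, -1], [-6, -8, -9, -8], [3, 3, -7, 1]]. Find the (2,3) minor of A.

Delete row 2 and column 3; the remaining 3×3 submatrix is [6 6 9; -6 -8 -8; 3 3 1].
Its determinant is 42.

42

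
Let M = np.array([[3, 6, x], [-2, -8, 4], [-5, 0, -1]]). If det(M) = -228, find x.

3

Expanding along the row containing x, det(M) is linear in x: det(M) = (-40)·x + (-108).
Set (-40)·x + (-108) = -228  ⇒  (-40)·x = -120  ⇒  x = 3.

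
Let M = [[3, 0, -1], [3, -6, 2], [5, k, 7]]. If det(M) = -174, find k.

k = 2

Expanding along the column containing k, det(M) is linear in k: det(M) = (-9)·k + (-156).
Set (-9)·k + (-156) = -174  ⇒  (-9)·k = -18  ⇒  k = 2.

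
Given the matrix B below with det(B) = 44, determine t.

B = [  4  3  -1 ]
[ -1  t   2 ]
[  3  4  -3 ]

Expanding along the column containing t, det(B) is linear in t: det(B) = (-9)·t + (-19).
Set (-9)·t + (-19) = 44  ⇒  (-9)·t = 63  ⇒  t = -7.

t = -7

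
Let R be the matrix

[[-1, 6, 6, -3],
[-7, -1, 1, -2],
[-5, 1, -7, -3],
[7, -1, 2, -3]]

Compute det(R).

|R| = 2537

Expand along row 1:
  + (-1) · M_11   where M_11 = det([-1 1 -2; 1 -7 -3; -1 2 -3]) = -11
  − (6) · M_12   where M_12 = det([-7 1 -2; -5 -7 -3; 7 2 -3]) = -303
  + (6) · M_13   where M_13 = det([-7 -1 -2; -5 1 -3; 7 -1 -3]) = 82
  − (-3) · M_14   where M_14 = det([-7 -1 1; -5 1 -7; 7 -1 2]) = 72
det = (+1)·(-1)·(-11) + (-1)·(6)·(-303) + (+1)·(6)·(82) + (-1)·(-3)·(72) = 2537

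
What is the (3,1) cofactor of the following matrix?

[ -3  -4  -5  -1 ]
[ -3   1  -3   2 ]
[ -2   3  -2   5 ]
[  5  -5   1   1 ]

Delete row 3 and column 1; the remaining 3×3 submatrix is [-4 -5 -1; 1 -3 2; -5 1 1].
Its determinant is 89.
The cofactor carries sign (−1)^(3+1) = +1, so C_{3,1} = +(89) = 89.

The cofactor is 89.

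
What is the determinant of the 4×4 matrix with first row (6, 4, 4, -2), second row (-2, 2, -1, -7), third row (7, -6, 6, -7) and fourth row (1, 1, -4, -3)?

Expand along row 1:
  + (6) · M_11   where M_11 = det([2 -1 -7; -6 6 -7; 1 -4 -3]) = -193
  − (4) · M_12   where M_12 = det([-2 -1 -7; 7 6 -7; 1 -4 -3]) = 316
  + (4) · M_13   where M_13 = det([-2 2 -7; 7 -6 -7; 1 1 -3]) = -113
  − (-2) · M_14   where M_14 = det([-2 2 -1; 7 -6 6; 1 1 -4]) = 19
det = (+1)·(6)·(-193) + (-1)·(4)·(316) + (+1)·(4)·(-113) + (-1)·(-2)·(19) = -2836

-2836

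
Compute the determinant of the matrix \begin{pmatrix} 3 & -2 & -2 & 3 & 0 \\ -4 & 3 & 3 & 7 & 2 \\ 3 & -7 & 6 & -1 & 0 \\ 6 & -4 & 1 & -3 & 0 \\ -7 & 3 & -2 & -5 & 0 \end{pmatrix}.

The determinant is -2020.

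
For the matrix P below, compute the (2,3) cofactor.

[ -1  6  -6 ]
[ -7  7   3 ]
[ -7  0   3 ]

Delete row 2 and column 3; the remaining 2×2 submatrix is [-1 6; -7 0].
Its determinant is (-1)·0 − 6·(-7) = 42.
The cofactor carries sign (−1)^(2+3) = −1, so C_{2,3} = −(42) = -42.

The cofactor is -42.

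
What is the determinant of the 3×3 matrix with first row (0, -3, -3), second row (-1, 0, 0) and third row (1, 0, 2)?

Expand along column 2:
  − (-3) · |-1 0; 1 2| = −(-3)·(-2 − 0) = -6

-6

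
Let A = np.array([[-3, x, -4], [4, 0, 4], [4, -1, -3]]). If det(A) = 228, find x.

Expanding along the row containing x, det(A) is linear in x: det(A) = (28)·x + (4).
Set (28)·x + (4) = 228  ⇒  (28)·x = 224  ⇒  x = 8.

x = 8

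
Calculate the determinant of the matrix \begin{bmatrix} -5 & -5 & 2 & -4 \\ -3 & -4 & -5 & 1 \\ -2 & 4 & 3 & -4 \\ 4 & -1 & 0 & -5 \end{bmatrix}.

The determinant is 1476.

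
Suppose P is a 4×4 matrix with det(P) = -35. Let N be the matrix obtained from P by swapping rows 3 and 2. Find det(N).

Swapping two rows multiplies the determinant by −1.
det(N) = (-1)·(-35) = 35

35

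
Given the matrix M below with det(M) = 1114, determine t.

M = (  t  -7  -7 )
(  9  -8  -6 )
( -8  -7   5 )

t = -3

Expanding along the row containing t, det(M) is linear in t: det(M) = (-82)·t + (868).
Set (-82)·t + (868) = 1114  ⇒  (-82)·t = 246  ⇒  t = -3.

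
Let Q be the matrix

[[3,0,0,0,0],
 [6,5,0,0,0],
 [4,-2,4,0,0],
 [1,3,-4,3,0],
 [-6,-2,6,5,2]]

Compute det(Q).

Q is lower triangular, so det(Q) is the product of the diagonal entries:
det = (3) · (5) · (4) · (3) · (2) = 360

The determinant is 360.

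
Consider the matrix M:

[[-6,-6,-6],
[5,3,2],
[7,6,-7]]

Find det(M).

|M| = -150

Expand along row 1:
  + (-6) · |3 2; 6 -7| = (-6)·(-21 − 12) = 198
  − (-6) · |5 2; 7 -7| = −(-6)·(-35 − 14) = -294
  + (-6) · |5 3; 7 6| = (-6)·(30 − 21) = -54
Sum: (198) + (-294) + (-54) = -150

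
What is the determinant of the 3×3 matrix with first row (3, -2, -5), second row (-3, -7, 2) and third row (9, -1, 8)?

-576

Expand along column 1:
  + 3 · |-7 2; -1 8| = 3·(-56 − (-2)) = -162
  − (-3) · |-2 -5; -1 8| = −(-3)·(-16 − 5) = -63
  + 9 · |-2 -5; -7 2| = 9·(-4 − 35) = -351
Sum: (-162) + (-63) + (-351) = -576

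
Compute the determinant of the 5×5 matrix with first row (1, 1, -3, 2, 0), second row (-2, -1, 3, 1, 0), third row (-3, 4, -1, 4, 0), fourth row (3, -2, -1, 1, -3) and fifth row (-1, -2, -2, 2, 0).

-303

Expand along column 5 (it has 4 zeros):
  − (-3) · M_45   where M_45 = det([1 1 -3 2; -2 -1 3 1; -3 4 -1 4; -1 -2 -2 2]) = -101
det = (-1)·(-3)·(-101) = -303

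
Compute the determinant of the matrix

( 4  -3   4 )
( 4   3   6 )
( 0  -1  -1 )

Expand along row 3:
  − (-1) · |4 4; 4 6| = −(-1)·(24 − 16) = 8
  + (-1) · |4 -3; 4 3| = (-1)·(12 − (-12)) = -24
Sum: (8) + (-24) = -16

The determinant is -16.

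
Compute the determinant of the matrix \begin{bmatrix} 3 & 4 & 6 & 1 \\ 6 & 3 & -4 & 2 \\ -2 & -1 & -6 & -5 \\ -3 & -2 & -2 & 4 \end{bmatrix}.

706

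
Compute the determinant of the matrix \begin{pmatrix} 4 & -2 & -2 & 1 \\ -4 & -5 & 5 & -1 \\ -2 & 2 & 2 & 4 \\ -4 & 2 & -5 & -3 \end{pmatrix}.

Expand along row 1:
  + (4) · M_11   where M_11 = det([-5 5 -1; 2 2 4; 2 -5 -3]) = 14
  − (-2) · M_12   where M_12 = det([-4 5 -1; -2 2 4; -4 -5 -3]) = -184
  + (-2) · M_13   where M_13 = det([-4 -5 -1; -2 2 4; -4 2 -3]) = 162
  − (1) · M_14   where M_14 = det([-4 -5 5; -2 2 2; -4 2 -5]) = 166
det = (+1)·(4)·(14) + (-1)·(-2)·(-184) + (+1)·(-2)·(162) + (-1)·(1)·(166) = -802

The determinant is -802.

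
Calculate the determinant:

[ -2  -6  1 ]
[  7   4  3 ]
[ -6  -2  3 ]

Expand along row 1:
  + (-2) · |4 3; -2 3| = (-2)·(12 − (-6)) = -36
  − (-6) · |7 3; -6 3| = −(-6)·(21 − (-18)) = 234
  + 1 · |7 4; -6 -2| = 1·(-14 − (-24)) = 10
Sum: (-36) + (234) + (10) = 208

The determinant is 208.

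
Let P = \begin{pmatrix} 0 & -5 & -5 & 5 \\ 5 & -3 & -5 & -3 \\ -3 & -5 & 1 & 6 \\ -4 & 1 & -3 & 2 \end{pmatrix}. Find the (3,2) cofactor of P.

Delete row 3 and column 2; the remaining 3×3 submatrix is [0 -5 5; 5 -5 -3; -4 -3 2].
Its determinant is -185.
The cofactor carries sign (−1)^(3+2) = −1, so C_{3,2} = −(-185) = 185.

185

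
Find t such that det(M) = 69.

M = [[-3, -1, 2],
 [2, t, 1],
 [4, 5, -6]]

Expanding along the row containing t, det(M) is linear in t: det(M) = (10)·t + (19).
Set (10)·t + (19) = 69  ⇒  (10)·t = 50  ⇒  t = 5.

5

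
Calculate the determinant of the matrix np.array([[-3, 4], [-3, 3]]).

det = (-3)·3 − 4·(-3) = -9 − (-12) = 3

The determinant is 3.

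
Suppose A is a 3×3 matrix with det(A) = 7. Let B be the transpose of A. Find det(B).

det(B) = 7

det(Aᵀ) = det(A).
det(B) = (1)·(7) = 7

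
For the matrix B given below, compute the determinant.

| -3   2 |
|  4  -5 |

The determinant is 7.

det(B) = (-3)·(-5) − 2·4 = 15 − 8 = 7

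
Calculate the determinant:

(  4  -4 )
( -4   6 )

det = 4·6 − (-4)·(-4) = 24 − 16 = 8

The determinant is 8.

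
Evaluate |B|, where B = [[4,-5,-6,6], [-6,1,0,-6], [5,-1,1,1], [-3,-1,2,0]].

Expand along row 2 (it has 1 zero):
  − (-6) · M_21   where M_21 = det([-5 -6 6; -1 1 1; -1 2 0]) = 10
  + (1) · M_22   where M_22 = det([4 -6 6; 5 1 1; -3 2 0]) = 88
  + (-6) · M_24   where M_24 = det([4 -5 -6; 5 -1 1; -3 -1 2]) = 109
det = (-1)·(-6)·(10) + (+1)·(1)·(88) + (+1)·(-6)·(109) = -506

-506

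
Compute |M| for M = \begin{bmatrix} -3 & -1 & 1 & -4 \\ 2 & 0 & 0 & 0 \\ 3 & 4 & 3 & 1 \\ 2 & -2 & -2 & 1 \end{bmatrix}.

6

Expand along row 2 (it has 3 zeros):
  − (2) · M_21   where M_21 = det([-1 1 -4; 4 3 1; -2 -2 1]) = -3
det = (-1)·(2)·(-3) = 6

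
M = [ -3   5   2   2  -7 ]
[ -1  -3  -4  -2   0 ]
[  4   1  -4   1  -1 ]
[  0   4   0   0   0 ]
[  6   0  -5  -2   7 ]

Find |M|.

-276

Expand along row 4 (it has 4 zeros):
  + (4) · M_42   where M_42 = det([-3 2 2 -7; -1 -4 -2 0; 4 -4 1 -1; 6 -5 -2 7]) = -69
det = (+1)·(4)·(-69) = -276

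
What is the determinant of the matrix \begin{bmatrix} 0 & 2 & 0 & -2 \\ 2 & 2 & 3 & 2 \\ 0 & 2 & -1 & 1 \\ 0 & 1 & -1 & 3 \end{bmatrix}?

Expand along column 1 (it has 3 zeros):
  − (2) · M_21   where M_21 = det([2 0 -2; 2 -1 1; 1 -1 3]) = -2
det = (-1)·(2)·(-2) = 4

The determinant is 4.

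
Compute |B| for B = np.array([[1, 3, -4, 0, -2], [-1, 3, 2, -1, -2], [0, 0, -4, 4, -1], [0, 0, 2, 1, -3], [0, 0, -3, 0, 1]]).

126

B is block upper-triangular with a 2×2 block and a 3×3 block on the diagonal, so its determinant equals the product of the determinants of the diagonal blocks.
det of the 2×2 block = 6
det of the 3×3 block = 21
det = (6)·(21) = 126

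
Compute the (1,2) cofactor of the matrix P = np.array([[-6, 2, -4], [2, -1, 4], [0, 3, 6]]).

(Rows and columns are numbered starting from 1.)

Delete row 1 and column 2; the remaining 2×2 submatrix is [2 4; 0 6].
Its determinant is 2·6 − 4·0 = 12.
The cofactor carries sign (−1)^(1+2) = −1, so C_{1,2} = −(12) = -12.

The cofactor is -12.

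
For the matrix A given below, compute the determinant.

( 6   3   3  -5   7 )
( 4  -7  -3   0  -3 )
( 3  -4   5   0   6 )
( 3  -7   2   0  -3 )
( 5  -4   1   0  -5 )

-5580

Expand along column 4 (it has 4 zeros):
  − (-5) · M_14   where M_14 = det([4 -7 -3 -3; 3 -4 5 6; 3 -7 2 -3; 5 -4 1 -5]) = -1116
det = (-1)·(-5)·(-1116) = -5580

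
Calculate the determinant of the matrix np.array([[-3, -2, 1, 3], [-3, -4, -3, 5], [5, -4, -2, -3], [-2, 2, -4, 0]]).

-248

Expand along row 4 (it has 1 zero):
  − (-2) · M_41   where M_41 = det([-2 1 3; -4 -3 5; -4 -2 -3]) = -82
  + (2) · M_42   where M_42 = det([-3 1 3; -3 -3 5; 5 -2 -3]) = 22
  − (-4) · M_43   where M_43 = det([-3 -2 3; -3 -4 5; 5 -4 -3]) = -32
det = (-1)·(-2)·(-82) + (+1)·(2)·(22) + (-1)·(-4)·(-32) = -248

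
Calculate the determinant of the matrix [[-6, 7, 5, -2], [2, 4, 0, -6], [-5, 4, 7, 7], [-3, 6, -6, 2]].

Expand along row 2 (it has 1 zero):
  − (2) · M_21   where M_21 = det([7 5 -2; 4 7 7; 6 -6 2]) = 694
  + (4) · M_22   where M_22 = det([-6 5 -2; -5 7 7; -3 -6 2]) = -493
  + (-6) · M_24   where M_24 = det([-6 7 5; -5 4 7; -3 6 -6]) = -51
det = (-1)·(2)·(694) + (+1)·(4)·(-493) + (+1)·(-6)·(-51) = -3054

The determinant is -3054.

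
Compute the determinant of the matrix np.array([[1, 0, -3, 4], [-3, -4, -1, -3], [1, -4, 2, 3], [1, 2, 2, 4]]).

Expand along row 1 (it has 1 zero):
  + (1) · M_11   where M_11 = det([-4 -1 -3; -4 2 3; 2 2 4]) = 6
  + (-3) · M_13   where M_13 = det([-3 -4 -3; 1 -4 3; 1 2 4]) = 52
  − (4) · M_14   where M_14 = det([-3 -4 -1; 1 -4 2; 1 2 2]) = 30
det = (+1)·(1)·(6) + (+1)·(-3)·(52) + (-1)·(4)·(30) = -270

The determinant is -270.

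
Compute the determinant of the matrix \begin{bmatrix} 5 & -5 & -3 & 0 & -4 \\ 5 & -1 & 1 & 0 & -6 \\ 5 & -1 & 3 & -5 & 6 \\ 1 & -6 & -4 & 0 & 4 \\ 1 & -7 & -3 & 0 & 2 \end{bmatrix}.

-860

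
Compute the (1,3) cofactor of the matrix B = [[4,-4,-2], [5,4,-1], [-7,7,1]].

Delete row 1 and column 3; the remaining 2×2 submatrix is [5 4; -7 7].
Its determinant is 5·7 − 4·(-7) = 63.
The cofactor carries sign (−1)^(1+3) = +1, so C_{1,3} = +(63) = 63.

The cofactor is 63.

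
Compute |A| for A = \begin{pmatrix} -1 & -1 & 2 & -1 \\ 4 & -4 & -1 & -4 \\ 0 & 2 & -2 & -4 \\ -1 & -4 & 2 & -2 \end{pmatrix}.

Expand along row 3 (it has 1 zero):
  − (2) · M_32   where M_32 = det([-1 2 -1; 4 -1 -4; -1 2 -2]) = 7
  + (-2) · M_33   where M_33 = det([-1 -1 -1; 4 -4 -4; -1 -4 -2]) = 16
  − (-4) · M_34   where M_34 = det([-1 -1 2; 4 -4 -1; -1 -4 2]) = -21
det = (-1)·(2)·(7) + (+1)·(-2)·(16) + (-1)·(-4)·(-21) = -130

|A| = -130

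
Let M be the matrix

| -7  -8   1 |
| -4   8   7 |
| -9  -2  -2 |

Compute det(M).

662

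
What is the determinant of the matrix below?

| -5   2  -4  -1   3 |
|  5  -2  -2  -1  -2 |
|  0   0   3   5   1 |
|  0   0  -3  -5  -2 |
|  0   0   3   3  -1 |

The matrix is block upper-triangular with a 2×2 block and a 3×3 block on the diagonal, so its determinant equals the product of the determinants of the diagonal blocks.
det of the 2×2 block = 0
det of the 3×3 block = -6
det = (0)·(-6) = 0

0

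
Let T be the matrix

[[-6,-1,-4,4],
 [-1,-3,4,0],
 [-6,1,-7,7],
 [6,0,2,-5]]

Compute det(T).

The determinant is 153.

Expand along row 2 (it has 1 zero):
  − (-1) · M_21   where M_21 = det([-1 -4 4; 1 -7 7; 0 2 -5]) = -33
  + (-3) · M_22   where M_22 = det([-6 -4 4; -6 -7 7; 6 2 -5]) = -54
  − (4) · M_23   where M_23 = det([-6 -1 4; -6 1 7; 6 0 -5]) = -6
det = (-1)·(-1)·(-33) + (+1)·(-3)·(-54) + (-1)·(4)·(-6) = 153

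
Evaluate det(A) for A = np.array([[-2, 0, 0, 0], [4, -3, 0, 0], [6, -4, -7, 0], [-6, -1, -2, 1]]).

-42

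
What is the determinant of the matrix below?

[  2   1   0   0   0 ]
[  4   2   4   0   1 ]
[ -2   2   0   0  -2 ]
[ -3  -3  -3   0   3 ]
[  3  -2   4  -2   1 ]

-132

Expand along column 4 (it has 4 zeros):
  − (-2) · M_54   where M_54 = det([2 1 0 0; 4 2 4 1; -2 2 0 -2; -3 -3 -3 3]) = -66
det = (-1)·(-2)·(-66) = -132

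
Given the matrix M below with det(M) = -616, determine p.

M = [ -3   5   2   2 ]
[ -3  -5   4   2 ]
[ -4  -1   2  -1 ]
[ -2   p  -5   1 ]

Expanding along the column containing p, det(M) is linear in p: det(M) = (22)·p + (-748).
Set (22)·p + (-748) = -616  ⇒  (22)·p = 132  ⇒  p = 6.

6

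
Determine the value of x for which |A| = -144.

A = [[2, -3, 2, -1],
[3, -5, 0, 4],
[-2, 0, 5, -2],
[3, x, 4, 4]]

Expanding along the row containing x, det(A) is linear in x: det(A) = (-59)·x + (-439).
Set (-59)·x + (-439) = -144  ⇒  (-59)·x = 295  ⇒  x = -5.

x = -5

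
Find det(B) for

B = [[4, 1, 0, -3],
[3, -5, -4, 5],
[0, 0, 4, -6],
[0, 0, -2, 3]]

B is block upper-triangular with a 2×2 block and a 2×2 block on the diagonal, so its determinant equals the product of the determinants of the diagonal blocks.
det of the 2×2 block = -23
det of the 2×2 block = 0
det = (-23)·(0) = 0

0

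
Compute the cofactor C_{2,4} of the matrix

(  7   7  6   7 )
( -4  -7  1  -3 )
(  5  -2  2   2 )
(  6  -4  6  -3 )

Delete row 2 and column 4; the remaining 3×3 submatrix is [7 7 6; 5 -2 2; 6 -4 6].
Its determinant is -202.
The cofactor carries sign (−1)^(2+4) = +1, so C_{2,4} = +(-202) = -202.

-202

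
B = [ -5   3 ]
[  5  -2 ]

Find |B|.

det(B) = (-5)·(-2) − 3·5 = 10 − 15 = -5

The determinant is -5.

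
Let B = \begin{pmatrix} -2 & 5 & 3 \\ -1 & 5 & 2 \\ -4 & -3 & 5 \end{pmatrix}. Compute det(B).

-8

Expand along row 1:
  + (-2) · |5 2; -3 5| = (-2)·(25 − (-6)) = -62
  − 5 · |-1 2; -4 5| = −5·(-5 − (-8)) = -15
  + 3 · |-1 5; -4 -3| = 3·(3 − (-20)) = 69
Sum: (-62) + (-15) + (69) = -8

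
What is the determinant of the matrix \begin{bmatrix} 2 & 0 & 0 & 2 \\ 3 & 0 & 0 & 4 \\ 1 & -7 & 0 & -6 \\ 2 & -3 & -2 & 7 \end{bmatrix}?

The determinant is 28.

Expand along column 3 (it has 3 zeros):
  − (-2) · M_43   where M_43 = det([2 0 2; 3 0 4; 1 -7 -6]) = 14
det = (-1)·(-2)·(14) = 28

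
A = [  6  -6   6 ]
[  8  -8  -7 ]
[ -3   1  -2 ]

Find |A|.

Expand along row 1:
  + 6 · |-8 -7; 1 -2| = 6·(16 − (-7)) = 138
  − (-6) · |8 -7; -3 -2| = −(-6)·(-16 − 21) = -222
  + 6 · |8 -8; -3 1| = 6·(8 − 24) = -96
Sum: (138) + (-222) + (-96) = -180

-180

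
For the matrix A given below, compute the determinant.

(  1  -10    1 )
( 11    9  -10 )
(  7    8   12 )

Expand along column 1:
  + 1 · |9 -10; 8 12| = 1·(108 − (-80)) = 188
  − 11 · |-10 1; 8 12| = −11·(-120 − 8) = 1408
  + 7 · |-10 1; 9 -10| = 7·(100 − 9) = 637
Sum: (188) + (1408) + (637) = 2233

det(A) = 2233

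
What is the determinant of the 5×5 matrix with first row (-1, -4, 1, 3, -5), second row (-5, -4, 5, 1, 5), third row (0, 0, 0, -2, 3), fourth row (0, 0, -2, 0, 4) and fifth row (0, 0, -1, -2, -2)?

The matrix is block upper-triangular with a 2×2 block and a 3×3 block on the diagonal, so its determinant equals the product of the determinants of the diagonal blocks.
det of the 2×2 block = -16
det of the 3×3 block = 28
det = (-16)·(28) = -448

-448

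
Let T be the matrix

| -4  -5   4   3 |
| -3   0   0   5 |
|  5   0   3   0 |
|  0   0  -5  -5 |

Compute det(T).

Expand along column 2 (it has 3 zeros):
  − (-5) · M_12   where M_12 = det([-3 0 5; 5 3 0; 0 -5 -5]) = -80
det = (-1)·(-5)·(-80) = -400

det(T) = -400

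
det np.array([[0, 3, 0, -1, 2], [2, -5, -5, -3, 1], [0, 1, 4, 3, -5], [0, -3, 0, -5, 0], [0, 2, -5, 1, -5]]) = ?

-1652

Expand along column 1 (it has 4 zeros):
  − (2) · M_21   where M_21 = det([3 0 -1 2; 1 4 3 -5; -3 0 -5 0; 2 -5 1 -5]) = 826
det = (-1)·(2)·(826) = -1652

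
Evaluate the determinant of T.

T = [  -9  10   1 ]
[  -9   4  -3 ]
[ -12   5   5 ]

Expand along row 1:
  + (-9) · |4 -3; 5 5| = (-9)·(20 − (-15)) = -315
  − 10 · |-9 -3; -12 5| = −10·(-45 − 36) = 810
  + 1 · |-9 4; -12 5| = 1·(-45 − (-48)) = 3
Sum: (-315) + (810) + (3) = 498

|T| = 498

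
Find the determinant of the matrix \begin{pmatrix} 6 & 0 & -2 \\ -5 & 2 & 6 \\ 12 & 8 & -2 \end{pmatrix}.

Expand along column 2:
  + 2 · |6 -2; 12 -2| = 2·(-12 − (-24)) = 24
  − 8 · |6 -2; -5 6| = −8·(36 − 10) = -208
Sum: (24) + (-208) = -184

-184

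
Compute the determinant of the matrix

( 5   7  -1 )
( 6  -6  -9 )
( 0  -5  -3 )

Expand along column 1:
  + 5 · |-6 -9; -5 -3| = 5·(18 − 45) = -135
  − 6 · |7 -1; -5 -3| = −6·(-21 − 5) = 156
Sum: (-135) + (156) = 21

21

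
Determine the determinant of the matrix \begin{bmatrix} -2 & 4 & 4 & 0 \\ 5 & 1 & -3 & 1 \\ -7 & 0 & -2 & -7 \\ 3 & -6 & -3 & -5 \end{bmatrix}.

The determinant is -1158.

Expand along row 1 (it has 1 zero):
  + (-2) · M_11   where M_11 = det([1 -3 1; 0 -2 -7; -6 -3 -5]) = -149
  − (4) · M_12   where M_12 = det([5 -3 1; -7 -2 -7; 3 -3 -5]) = 140
  + (4) · M_13   where M_13 = det([5 1 1; -7 0 -7; 3 -6 -5]) = -224
det = (+1)·(-2)·(-149) + (-1)·(4)·(140) + (+1)·(4)·(-224) = -1158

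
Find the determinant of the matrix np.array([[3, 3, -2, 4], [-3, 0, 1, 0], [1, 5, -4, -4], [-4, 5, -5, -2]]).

The determinant is -292.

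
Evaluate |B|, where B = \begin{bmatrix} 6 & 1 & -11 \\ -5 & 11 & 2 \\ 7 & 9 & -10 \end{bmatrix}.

|B| = 538

Expand along column 1:
  + 6 · |11 2; 9 -10| = 6·(-110 − 18) = -768
  − (-5) · |1 -11; 9 -10| = −(-5)·(-10 − (-99)) = 445
  + 7 · |1 -11; 11 2| = 7·(2 − (-121)) = 861
Sum: (-768) + (445) + (861) = 538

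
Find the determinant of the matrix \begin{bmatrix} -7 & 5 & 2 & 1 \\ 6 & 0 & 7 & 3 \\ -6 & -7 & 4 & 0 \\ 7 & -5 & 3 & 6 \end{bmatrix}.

Expand along row 2 (it has 1 zero):
  − (6) · M_21   where M_21 = det([5 2 1; -7 4 0; -5 3 6]) = 203
  − (7) · M_23   where M_23 = det([-7 5 1; -6 -7 0; 7 -5 6]) = 553
  + (3) · M_24   where M_24 = det([-7 5 2; -6 -7 4; 7 -5 3]) = 395
det = (-1)·(6)·(203) + (-1)·(7)·(553) + (+1)·(3)·(395) = -3904

-3904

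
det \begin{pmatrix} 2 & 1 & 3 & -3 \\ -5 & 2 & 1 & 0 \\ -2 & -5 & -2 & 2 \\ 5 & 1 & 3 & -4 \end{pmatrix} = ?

-38

Expand along row 2 (it has 1 zero):
  − (-5) · M_21   where M_21 = det([1 3 -3; -5 -2 2; 1 3 -4]) = -13
  + (2) · M_22   where M_22 = det([2 3 -3; -2 -2 2; 5 3 -4]) = -2
  − (1) · M_23   where M_23 = det([2 1 -3; -2 -5 2; 5 1 -4]) = -31
det = (-1)·(-5)·(-13) + (+1)·(2)·(-2) + (-1)·(1)·(-31) = -38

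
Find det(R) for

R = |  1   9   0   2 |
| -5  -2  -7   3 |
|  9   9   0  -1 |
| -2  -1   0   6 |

-2779

Expand along column 3 (it has 3 zeros):
  − (-7) · M_23   where M_23 = det([1 9 2; 9 9 -1; -2 -1 6]) = -397
det = (-1)·(-7)·(-397) = -2779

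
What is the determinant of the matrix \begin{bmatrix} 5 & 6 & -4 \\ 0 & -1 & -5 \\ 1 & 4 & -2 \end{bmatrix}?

Expand along row 2:
  + (-1) · |5 -4; 1 -2| = (-1)·(-10 − (-4)) = 6
  − (-5) · |5 6; 1 4| = −(-5)·(20 − 6) = 70
Sum: (6) + (70) = 76

The determinant is 76.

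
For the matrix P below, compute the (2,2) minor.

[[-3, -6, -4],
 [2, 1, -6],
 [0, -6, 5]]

Delete row 2 and column 2; the remaining 2×2 submatrix is [-3 -4; 0 5].
Its determinant is (-3)·5 − (-4)·0 = -15.

The minor is -15.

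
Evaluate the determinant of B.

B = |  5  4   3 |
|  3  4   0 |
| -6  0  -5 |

Expand along column 2:
  − 4 · |3 0; -6 -5| = −4·(-15 − 0) = 60
  + 4 · |5 3; -6 -5| = 4·(-25 − (-18)) = -28
Sum: (60) + (-28) = 32

det(B) = 32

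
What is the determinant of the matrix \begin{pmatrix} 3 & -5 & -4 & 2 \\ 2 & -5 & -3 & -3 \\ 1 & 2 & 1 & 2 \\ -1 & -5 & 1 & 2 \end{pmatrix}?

Expand along row 1:
  + (3) · M_11   where M_11 = det([-5 -3 -3; 2 1 2; -5 1 2]) = 21
  − (-5) · M_12   where M_12 = det([2 -3 -3; 1 1 2; -1 1 2]) = 6
  + (-4) · M_13   where M_13 = det([2 -5 -3; 1 2 2; -1 -5 2]) = 57
  − (2) · M_14   where M_14 = det([2 -5 -3; 1 2 1; -1 -5 1]) = 33
det = (+1)·(3)·(21) + (-1)·(-5)·(6) + (+1)·(-4)·(57) + (-1)·(2)·(33) = -201

-201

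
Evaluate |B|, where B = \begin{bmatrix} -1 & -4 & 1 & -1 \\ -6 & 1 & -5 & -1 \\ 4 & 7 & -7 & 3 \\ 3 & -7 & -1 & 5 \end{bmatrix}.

882

Expand along row 1:
  + (-1) · M_11   where M_11 = det([1 -5 -1; 7 -7 3; -7 -1 5]) = 304
  − (-4) · M_12   where M_12 = det([-6 -5 -1; 4 -7 3; 3 -1 5]) = 230
  + (1) · M_13   where M_13 = det([-6 1 -1; 4 7 3; 3 -7 5]) = -298
  − (-1) · M_14   where M_14 = det([-6 1 -5; 4 7 -7; 3 -7 -1]) = 564
det = (+1)·(-1)·(304) + (-1)·(-4)·(230) + (+1)·(1)·(-298) + (-1)·(-1)·(564) = 882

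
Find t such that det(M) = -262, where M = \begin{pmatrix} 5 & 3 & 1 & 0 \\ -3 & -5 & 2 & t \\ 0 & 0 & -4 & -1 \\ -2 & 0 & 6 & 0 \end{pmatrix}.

Expanding along the column containing t, det(M) is linear in t: det(M) = (24)·t + (-118).
Set (24)·t + (-118) = -262  ⇒  (24)·t = -144  ⇒  t = -6.

t = -6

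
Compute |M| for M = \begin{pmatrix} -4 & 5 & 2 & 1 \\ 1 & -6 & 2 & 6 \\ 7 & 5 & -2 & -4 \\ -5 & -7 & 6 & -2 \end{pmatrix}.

det(M) = -2388

Expand along row 1:
  + (-4) · M_11   where M_11 = det([-6 2 6; 5 -2 -4; -7 6 -2]) = 4
  − (5) · M_12   where M_12 = det([1 2 6; 7 -2 -4; -5 6 -2]) = 288
  + (2) · M_13   where M_13 = det([1 -6 6; 7 5 -4; -5 -7 -2]) = -386
  − (1) · M_14   where M_14 = det([1 -6 2; 7 5 -2; -5 -7 6]) = 160
det = (+1)·(-4)·(4) + (-1)·(5)·(288) + (+1)·(2)·(-386) + (-1)·(1)·(160) = -2388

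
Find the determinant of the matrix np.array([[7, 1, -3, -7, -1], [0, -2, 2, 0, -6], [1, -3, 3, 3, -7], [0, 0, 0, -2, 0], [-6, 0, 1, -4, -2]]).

8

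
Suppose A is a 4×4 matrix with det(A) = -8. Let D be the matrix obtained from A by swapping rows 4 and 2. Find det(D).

Swapping two rows multiplies the determinant by −1.
det(D) = (-1)·(-8) = 8

8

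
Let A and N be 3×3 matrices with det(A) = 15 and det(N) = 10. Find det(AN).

det(AN) = det(A)·det(N) = (15)·(10) = 150

det(AN) = 150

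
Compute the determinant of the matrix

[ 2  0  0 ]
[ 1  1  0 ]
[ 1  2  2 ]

The matrix is lower triangular, so the determinant is the product of the diagonal entries:
det = (2) · (1) · (2) = 4

4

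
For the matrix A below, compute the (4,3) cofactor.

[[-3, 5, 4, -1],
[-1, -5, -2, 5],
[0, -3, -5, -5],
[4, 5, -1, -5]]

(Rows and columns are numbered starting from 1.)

Delete row 4 and column 3; the remaining 3×3 submatrix is [-3 5 -1; -1 -5 5; 0 -3 -5].
Its determinant is -148.
The cofactor carries sign (−1)^(4+3) = −1, so C_{4,3} = −(-148) = 148.

148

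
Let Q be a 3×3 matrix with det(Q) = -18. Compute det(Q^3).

The determinant is -5832.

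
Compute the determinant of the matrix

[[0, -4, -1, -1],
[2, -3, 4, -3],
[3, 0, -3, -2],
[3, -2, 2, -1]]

-182

Expand along row 1 (it has 1 zero):
  − (-4) · M_12   where M_12 = det([2 4 -3; 3 -3 -2; 3 2 -1]) = -43
  + (-1) · M_13   where M_13 = det([2 -3 -3; 3 0 -2; 3 -2 -1]) = 19
  − (-1) · M_14   where M_14 = det([2 -3 4; 3 0 -3; 3 -2 2]) = 9
det = (-1)·(-4)·(-43) + (+1)·(-1)·(19) + (-1)·(-1)·(9) = -182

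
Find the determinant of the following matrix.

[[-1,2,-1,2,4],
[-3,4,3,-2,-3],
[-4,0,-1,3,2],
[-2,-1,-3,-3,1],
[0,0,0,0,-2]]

Expand along row 5 (it has 4 zeros):
  + (-2) · M_55   where M_55 = det([-1 2 -1 2; -3 4 3 -2; -4 0 -1 3; -2 -1 -3 -3]) = 318
det = (+1)·(-2)·(318) = -636

-636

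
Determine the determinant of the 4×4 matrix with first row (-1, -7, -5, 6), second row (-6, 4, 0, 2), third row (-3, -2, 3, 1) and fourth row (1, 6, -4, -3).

552

Expand along row 2 (it has 1 zero):
  − (-6) · M_21   where M_21 = det([-7 -5 6; -2 3 1; 6 -4 -3]) = -25
  + (4) · M_22   where M_22 = det([-1 -5 6; -3 3 1; 1 -4 -3]) = 99
  + (2) · M_24   where M_24 = det([-1 -7 -5; -3 -2 3; 1 6 -4]) = 153
det = (-1)·(-6)·(-25) + (+1)·(4)·(99) + (+1)·(2)·(153) = 552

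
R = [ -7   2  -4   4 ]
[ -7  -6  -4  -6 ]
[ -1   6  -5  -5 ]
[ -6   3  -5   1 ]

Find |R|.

det(R) = -118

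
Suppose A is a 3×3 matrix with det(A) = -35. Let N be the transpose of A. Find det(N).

-35

det(Aᵀ) = det(A).
det(N) = (1)·(-35) = -35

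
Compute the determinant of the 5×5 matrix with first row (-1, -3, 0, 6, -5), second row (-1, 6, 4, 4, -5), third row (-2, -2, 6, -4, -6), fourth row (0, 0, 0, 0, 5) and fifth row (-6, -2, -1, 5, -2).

Expand along row 4 (it has 4 zeros):
  − (5) · M_45   where M_45 = det([-1 -3 0 6; -1 6 4 4; -2 -2 6 -4; -6 -2 -1 5]) = 2146
det = (-1)·(5)·(2146) = -10730

The determinant is -10730.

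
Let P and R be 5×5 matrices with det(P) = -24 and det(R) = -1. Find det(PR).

The determinant is 24.

det(PR) = det(P)·det(R) = (-24)·(-1) = 24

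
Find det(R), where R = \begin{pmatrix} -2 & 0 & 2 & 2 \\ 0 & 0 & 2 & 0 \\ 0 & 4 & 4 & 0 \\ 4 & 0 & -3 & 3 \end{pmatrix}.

det(R) = 112

Expand along row 2 (it has 3 zeros):
  − (2) · M_23   where M_23 = det([-2 0 2; 0 4 0; 4 0 3]) = -56
det = (-1)·(2)·(-56) = 112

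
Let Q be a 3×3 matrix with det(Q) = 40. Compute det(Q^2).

det(Q^2) = (det Q)^2 = (40)^2 = 1600

1600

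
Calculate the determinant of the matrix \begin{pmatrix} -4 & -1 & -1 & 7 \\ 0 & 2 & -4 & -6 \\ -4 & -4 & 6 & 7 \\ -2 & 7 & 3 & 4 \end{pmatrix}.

-1516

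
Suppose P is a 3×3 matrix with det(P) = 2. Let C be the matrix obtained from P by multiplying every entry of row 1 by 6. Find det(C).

det(C) = 12

Scaling one row by 6 multiplies the determinant by 6.
det(C) = (6)·(2) = 12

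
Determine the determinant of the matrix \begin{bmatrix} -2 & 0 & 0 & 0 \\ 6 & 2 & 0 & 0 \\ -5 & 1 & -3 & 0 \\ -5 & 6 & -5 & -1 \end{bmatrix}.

-12

The matrix is lower triangular, so the determinant is the product of the diagonal entries:
det = (-2) · (2) · (-3) · (-1) = -12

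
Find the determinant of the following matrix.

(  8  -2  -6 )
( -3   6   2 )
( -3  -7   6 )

142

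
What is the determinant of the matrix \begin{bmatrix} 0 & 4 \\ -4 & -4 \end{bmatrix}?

16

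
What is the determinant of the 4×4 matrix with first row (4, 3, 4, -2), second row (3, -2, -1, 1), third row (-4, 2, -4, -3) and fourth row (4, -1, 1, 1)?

The determinant is 25.

Expand along row 1:
  + (4) · M_11   where M_11 = det([-2 -1 1; 2 -4 -3; -1 1 1]) = -1
  − (3) · M_12   where M_12 = det([3 -1 1; -4 -4 -3; 4 1 1]) = 17
  + (4) · M_13   where M_13 = det([3 -2 1; -4 2 -3; 4 -1 1]) = 9
  − (-2) · M_14   where M_14 = det([3 -2 -1; -4 2 -4; 4 -1 1]) = 22
det = (+1)·(4)·(-1) + (-1)·(3)·(17) + (+1)·(4)·(9) + (-1)·(-2)·(22) = 25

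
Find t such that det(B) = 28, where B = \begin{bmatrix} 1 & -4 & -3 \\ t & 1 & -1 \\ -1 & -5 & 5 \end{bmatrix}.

Expanding along the row containing t, det(B) is linear in t: det(B) = (35)·t + (-7).
Set (35)·t + (-7) = 28  ⇒  (35)·t = 35  ⇒  t = 1.

t = 1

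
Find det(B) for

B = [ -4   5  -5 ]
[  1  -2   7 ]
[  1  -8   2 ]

|B| = -153

Expand along row 1:
  + (-4) · |-2 7; -8 2| = (-4)·(-4 − (-56)) = -208
  − 5 · |1 7; 1 2| = −5·(2 − 7) = 25
  + (-5) · |1 -2; 1 -8| = (-5)·(-8 − (-2)) = 30
Sum: (-208) + (25) + (30) = -153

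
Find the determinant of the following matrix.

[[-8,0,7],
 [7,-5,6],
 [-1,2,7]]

Expand along row 1:
  + (-8) · |-5 6; 2 7| = (-8)·(-35 − 12) = 376
  + 7 · |7 -5; -1 2| = 7·(14 − 5) = 63
Sum: (376) + (63) = 439

439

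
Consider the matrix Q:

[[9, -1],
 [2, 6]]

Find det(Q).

det(Q) = 9·6 − (-1)·2 = 54 − (-2) = 56

The determinant is 56.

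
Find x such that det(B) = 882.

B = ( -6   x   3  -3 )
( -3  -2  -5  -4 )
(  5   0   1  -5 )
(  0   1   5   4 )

x = 7

Expanding along the column containing x, det(B) is linear in x: det(B) = (87)·x + (273).
Set (87)·x + (273) = 882  ⇒  (87)·x = 609  ⇒  x = 7.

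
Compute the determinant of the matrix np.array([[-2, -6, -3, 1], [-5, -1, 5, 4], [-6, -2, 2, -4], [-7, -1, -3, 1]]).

2100

Expand along row 1:
  + (-2) · M_11   where M_11 = det([-1 5 4; -2 2 -4; -1 -3 1]) = 72
  − (-6) · M_12   where M_12 = det([-5 5 4; -6 2 -4; -7 -3 1]) = 348
  + (-3) · M_13   where M_13 = det([-5 -1 4; -6 -2 -4; -7 -1 1]) = -36
  − (1) · M_14   where M_14 = det([-5 -1 5; -6 -2 2; -7 -1 -3]) = -48
det = (+1)·(-2)·(72) + (-1)·(-6)·(348) + (+1)·(-3)·(-36) + (-1)·(1)·(-48) = 2100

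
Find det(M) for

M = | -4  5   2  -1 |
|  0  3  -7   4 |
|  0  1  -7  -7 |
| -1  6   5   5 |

Expand along column 1 (it has 2 zeros):
  + (-4) · M_11   where M_11 = det([3 -7 4; 1 -7 -7; 6 5 5]) = 517
  − (-1) · M_41   where M_41 = det([5 2 -1; 3 -7 4; 1 -7 -7]) = 449
det = (+1)·(-4)·(517) + (-1)·(-1)·(449) = -1619

-1619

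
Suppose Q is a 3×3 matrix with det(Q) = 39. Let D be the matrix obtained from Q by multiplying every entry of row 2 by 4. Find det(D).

Scaling one row by 4 multiplies the determinant by 4.
det(D) = (4)·(39) = 156

|D| = 156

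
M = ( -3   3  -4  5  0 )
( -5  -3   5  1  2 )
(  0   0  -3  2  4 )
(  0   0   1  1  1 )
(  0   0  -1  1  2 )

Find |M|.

M is block upper-triangular with a 2×2 block and a 3×3 block on the diagonal, so its determinant equals the product of the determinants of the diagonal blocks.
det of the 2×2 block = 24
det of the 3×3 block = -1
det = (24)·(-1) = -24

The determinant is -24.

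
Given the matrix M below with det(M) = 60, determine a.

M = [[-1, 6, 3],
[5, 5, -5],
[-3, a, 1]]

Expanding along the row containing a, det(M) is linear in a: det(M) = (10)·a + (100).
Set (10)·a + (100) = 60  ⇒  (10)·a = -40  ⇒  a = -4.

-4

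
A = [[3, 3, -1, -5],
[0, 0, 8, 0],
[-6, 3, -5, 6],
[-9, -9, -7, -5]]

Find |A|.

Expand along row 2 (it has 3 zeros):
  − (8) · M_23   where M_23 = det([3 3 -5; -6 3 6; -9 -9 -5]) = -540
det = (-1)·(8)·(-540) = 4320

|A| = 4320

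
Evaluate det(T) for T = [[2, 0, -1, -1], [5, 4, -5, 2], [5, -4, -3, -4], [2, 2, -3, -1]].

Expand along row 1 (it has 1 zero):
  + (2) · M_11   where M_11 = det([4 -5 2; -4 -3 -4; 2 -3 -1]) = 60
  + (-1) · M_13   where M_13 = det([5 4 2; 5 -4 -4; 2 2 -1]) = 84
  − (-1) · M_14   where M_14 = det([5 4 -5; 5 -4 -3; 2 2 -3]) = 36
det = (+1)·(2)·(60) + (+1)·(-1)·(84) + (-1)·(-1)·(36) = 72

72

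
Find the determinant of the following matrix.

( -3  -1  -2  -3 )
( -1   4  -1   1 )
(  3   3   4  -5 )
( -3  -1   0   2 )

The determinant is -372.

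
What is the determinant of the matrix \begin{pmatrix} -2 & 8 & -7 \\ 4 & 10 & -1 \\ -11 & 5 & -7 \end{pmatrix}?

Expand along column 1:
  + (-2) · |10 -1; 5 -7| = (-2)·(-70 − (-5)) = 130
  − 4 · |8 -7; 5 -7| = −4·(-56 − (-35)) = 84
  + (-11) · |8 -7; 10 -1| = (-11)·(-8 − (-70)) = -682
Sum: (130) + (84) + (-682) = -468

The determinant is -468.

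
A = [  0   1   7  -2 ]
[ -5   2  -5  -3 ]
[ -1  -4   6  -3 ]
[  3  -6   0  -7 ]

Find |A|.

The determinant is -1764.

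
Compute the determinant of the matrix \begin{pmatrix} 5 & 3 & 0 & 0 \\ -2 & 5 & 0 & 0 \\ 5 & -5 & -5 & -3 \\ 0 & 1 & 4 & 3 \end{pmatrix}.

The matrix is block lower-triangular with a 2×2 block and a 2×2 block on the diagonal, so its determinant equals the product of the determinants of the diagonal blocks.
det of the 2×2 block = 31
det of the 2×2 block = -3
det = (31)·(-3) = -93

The determinant is -93.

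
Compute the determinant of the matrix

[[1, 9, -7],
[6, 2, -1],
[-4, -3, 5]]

The determinant is -157.

Expand along row 1:
  + 1 · |2 -1; -3 5| = 1·(10 − 3) = 7
  − 9 · |6 -1; -4 5| = −9·(30 − 4) = -234
  + (-7) · |6 2; -4 -3| = (-7)·(-18 − (-8)) = 70
Sum: (7) + (-234) + (70) = -157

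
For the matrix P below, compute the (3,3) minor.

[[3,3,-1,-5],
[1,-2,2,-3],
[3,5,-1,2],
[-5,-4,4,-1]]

88

Delete row 3 and column 3; the remaining 3×3 submatrix is [3 3 -5; 1 -2 -3; -5 -4 -1].
Its determinant is 88.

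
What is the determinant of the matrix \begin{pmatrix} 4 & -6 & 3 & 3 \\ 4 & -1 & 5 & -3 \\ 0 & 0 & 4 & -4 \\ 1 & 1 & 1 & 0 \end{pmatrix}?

Expand along row 3 (it has 2 zeros):
  + (4) · M_33   where M_33 = det([4 -6 3; 4 -1 -3; 1 1 0]) = 45
  − (-4) · M_34   where M_34 = det([4 -6 3; 4 -1 5; 1 1 1]) = -15
det = (+1)·(4)·(45) + (-1)·(-4)·(-15) = 120

120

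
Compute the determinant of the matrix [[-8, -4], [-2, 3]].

det = (-8)·3 − (-4)·(-2) = -24 − 8 = -32

The determinant is -32.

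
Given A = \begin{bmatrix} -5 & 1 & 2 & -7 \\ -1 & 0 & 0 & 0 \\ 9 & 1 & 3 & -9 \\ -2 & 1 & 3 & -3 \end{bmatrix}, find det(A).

6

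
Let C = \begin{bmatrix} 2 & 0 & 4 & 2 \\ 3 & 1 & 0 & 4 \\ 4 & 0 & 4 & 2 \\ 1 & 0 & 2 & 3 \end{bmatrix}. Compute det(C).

-16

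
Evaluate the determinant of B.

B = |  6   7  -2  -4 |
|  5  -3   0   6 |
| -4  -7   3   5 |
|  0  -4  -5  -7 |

Expand along row 2 (it has 1 zero):
  − (5) · M_21   where M_21 = det([7 -2 -4; -7 3 5; -4 -5 -7]) = -22
  + (-3) · M_22   where M_22 = det([6 -2 -4; -4 3 5; 0 -5 -7]) = 0
  + (6) · M_24   where M_24 = det([6 7 -2; -4 -7 3; 0 -4 -5]) = 110
det = (-1)·(5)·(-22) + (+1)·(-3)·(0) + (+1)·(6)·(110) = 770

The determinant is 770.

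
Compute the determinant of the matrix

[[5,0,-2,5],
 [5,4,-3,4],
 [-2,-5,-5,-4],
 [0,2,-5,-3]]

The determinant is 60.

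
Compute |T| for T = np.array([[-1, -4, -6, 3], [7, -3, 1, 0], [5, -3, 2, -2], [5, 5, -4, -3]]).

Expand along row 2 (it has 1 zero):
  − (7) · M_21   where M_21 = det([-4 -6 3; -3 2 -2; 5 -4 -3]) = 176
  + (-3) · M_22   where M_22 = det([-1 -6 3; 5 2 -2; 5 -4 -3]) = -106
  − (1) · M_23   where M_23 = det([-1 -4 3; 5 -3 -2; 5 5 -3]) = 81
det = (-1)·(7)·(176) + (+1)·(-3)·(-106) + (-1)·(1)·(81) = -995

-995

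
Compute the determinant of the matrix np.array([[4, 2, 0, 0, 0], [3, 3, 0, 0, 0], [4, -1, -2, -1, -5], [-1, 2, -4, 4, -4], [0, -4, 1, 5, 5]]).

The matrix is block lower-triangular with a 2×2 block and a 3×3 block on the diagonal, so its determinant equals the product of the determinants of the diagonal blocks.
det of the 2×2 block = 6
det of the 3×3 block = 24
det = (6)·(24) = 144

144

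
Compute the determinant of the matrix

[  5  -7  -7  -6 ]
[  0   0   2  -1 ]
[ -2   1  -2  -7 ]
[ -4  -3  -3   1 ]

Expand along row 2 (it has 2 zeros):
  − (2) · M_23   where M_23 = det([5 -7 -6; -2 1 -7; -4 -3 1]) = -370
  + (-1) · M_24   where M_24 = det([5 -7 -7; -2 1 -2; -4 -3 -3]) = -129
det = (-1)·(2)·(-370) + (+1)·(-1)·(-129) = 869

869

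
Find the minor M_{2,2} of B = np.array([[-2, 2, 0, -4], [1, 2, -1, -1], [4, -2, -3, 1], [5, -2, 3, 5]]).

Delete row 2 and column 2; the remaining 3×3 submatrix is [-2 0 -4; 4 -3 1; 5 3 5].
Its determinant is -72.

The minor is -72.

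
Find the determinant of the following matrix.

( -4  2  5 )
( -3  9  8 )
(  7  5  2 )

-178

Expand along column 1:
  + (-4) · |9 8; 5 2| = (-4)·(18 − 40) = 88
  − (-3) · |2 5; 5 2| = −(-3)·(4 − 25) = -63
  + 7 · |2 5; 9 8| = 7·(16 − 45) = -203
Sum: (88) + (-63) + (-203) = -178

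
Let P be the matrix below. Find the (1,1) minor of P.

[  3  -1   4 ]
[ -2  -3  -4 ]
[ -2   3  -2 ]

18

Delete row 1 and column 1; the remaining 2×2 submatrix is [-3 -4; 3 -2].
Its determinant is (-3)·(-2) − (-4)·3 = 18.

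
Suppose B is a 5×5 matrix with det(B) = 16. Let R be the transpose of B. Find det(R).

det(Bᵀ) = det(B).
det(R) = (1)·(16) = 16

16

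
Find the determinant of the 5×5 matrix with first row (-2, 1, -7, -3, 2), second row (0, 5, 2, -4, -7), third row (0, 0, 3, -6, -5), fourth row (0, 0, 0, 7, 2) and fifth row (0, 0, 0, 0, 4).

-840

The matrix is upper triangular, so the determinant is the product of the diagonal entries:
det = (-2) · (5) · (3) · (7) · (4) = -840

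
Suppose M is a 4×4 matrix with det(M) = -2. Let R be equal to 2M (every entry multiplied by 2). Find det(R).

det(R) = -32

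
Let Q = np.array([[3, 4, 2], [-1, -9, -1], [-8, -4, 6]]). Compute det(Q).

|Q| = -254

Expand along column 1:
  + 3 · |-9 -1; -4 6| = 3·(-54 − 4) = -174
  − (-1) · |4 2; -4 6| = −(-1)·(24 − (-8)) = 32
  + (-8) · |4 2; -9 -1| = (-8)·(-4 − (-18)) = -112
Sum: (-174) + (32) + (-112) = -254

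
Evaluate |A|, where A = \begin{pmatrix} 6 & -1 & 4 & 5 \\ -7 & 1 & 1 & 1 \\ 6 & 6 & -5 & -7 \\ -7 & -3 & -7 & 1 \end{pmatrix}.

det(A) = -2044

Expand along row 1:
  + (6) · M_11   where M_11 = det([1 1 1; 6 -5 -7; -3 -7 1]) = -96
  − (-1) · M_12   where M_12 = det([-7 1 1; 6 -5 -7; -7 -7 1]) = 344
  + (4) · M_13   where M_13 = det([-7 1 1; 6 6 -7; -7 -3 1]) = 172
  − (5) · M_14   where M_14 = det([-7 1 1; 6 6 -5; -7 -3 -7]) = 500
det = (+1)·(6)·(-96) + (-1)·(-1)·(344) + (+1)·(4)·(172) + (-1)·(5)·(500) = -2044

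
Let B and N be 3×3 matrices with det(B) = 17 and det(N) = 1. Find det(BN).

det(BN) = 17

det(BN) = det(B)·det(N) = (17)·(1) = 17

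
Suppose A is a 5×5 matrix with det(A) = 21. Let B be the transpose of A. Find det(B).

21

det(Aᵀ) = det(A).
det(B) = (1)·(21) = 21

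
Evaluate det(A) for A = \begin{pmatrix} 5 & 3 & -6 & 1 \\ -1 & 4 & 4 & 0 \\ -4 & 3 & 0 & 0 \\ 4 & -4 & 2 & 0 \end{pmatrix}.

Expand along column 4 (it has 3 zeros):
  − (1) · M_14   where M_14 = det([-1 4 4; -4 3 0; 4 -4 2]) = 42
det = (-1)·(1)·(42) = -42

The determinant is -42.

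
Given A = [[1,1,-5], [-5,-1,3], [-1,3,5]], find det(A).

88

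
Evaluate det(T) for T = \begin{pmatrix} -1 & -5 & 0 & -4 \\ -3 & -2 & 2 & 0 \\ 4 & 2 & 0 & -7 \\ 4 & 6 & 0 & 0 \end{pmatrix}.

|T| = -68

Expand along column 3 (it has 3 zeros):
  − (2) · M_23   where M_23 = det([-1 -5 -4; 4 2 -7; 4 6 0]) = 34
det = (-1)·(2)·(34) = -68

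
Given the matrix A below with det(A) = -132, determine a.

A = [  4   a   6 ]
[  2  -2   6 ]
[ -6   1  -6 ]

Expanding along the column containing a, det(A) is linear in a: det(A) = (-24)·a + (-36).
Set (-24)·a + (-36) = -132  ⇒  (-24)·a = -96  ⇒  a = 4.

a = 4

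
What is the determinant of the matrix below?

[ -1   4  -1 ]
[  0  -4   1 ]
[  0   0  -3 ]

-12

The matrix is upper triangular, so the determinant is the product of the diagonal entries:
det = (-1) · (-4) · (-3) = -12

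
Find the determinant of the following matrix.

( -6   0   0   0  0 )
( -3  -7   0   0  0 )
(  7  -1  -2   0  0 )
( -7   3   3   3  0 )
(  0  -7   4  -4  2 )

-504

The matrix is lower triangular, so the determinant is the product of the diagonal entries:
det = (-6) · (-7) · (-2) · (3) · (2) = -504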